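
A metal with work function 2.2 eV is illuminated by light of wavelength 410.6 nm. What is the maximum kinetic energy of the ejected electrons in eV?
0.8196 eV

Using Einstein's photoelectric equation: KE_max = hf - φ = hc/λ - φ

First, calculate the photon energy:
E_photon = hc/λ = (6.626×10⁻³⁴ J·s)(3×10⁸ m/s) / (410.6×10⁻⁹ m)
E_photon = 3.0196 eV

Then, the maximum kinetic energy:
KE_max = E_photon - φ = 3.0196 eV - 2.2 eV = 0.8196 eV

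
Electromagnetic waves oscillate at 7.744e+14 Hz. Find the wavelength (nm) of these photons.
387.13 nm

Using the wave equation: c = fλ

Solving for wavelength:
λ = c/f = (3×10⁸ m/s) / (7.744e+14 Hz)
λ = 387.13 nm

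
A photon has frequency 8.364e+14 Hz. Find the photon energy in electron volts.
3.4591 eV

Using E = hf:

E = hf = (6.626×10⁻³⁴ J·s)(8.364e+14 Hz)
E = 3.4591 eV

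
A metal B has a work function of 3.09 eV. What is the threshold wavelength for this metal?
401.24 nm

The threshold wavelength is when the photon energy equals the work function:
hc/λ₀ = φ

Solving for λ₀:
λ₀ = hc/φ = (6.626×10⁻³⁴ J·s)(3×10⁸ m/s) / (3.09 eV × 1.602×10⁻¹⁹ J/eV)
λ₀ = 401.24 nm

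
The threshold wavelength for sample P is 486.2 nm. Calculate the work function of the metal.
2.55 eV

At the threshold wavelength, photon energy equals work function:
φ = hc/λ₀

Calculating:
φ = (6.626×10⁻³⁴ J·s)(3×10⁸ m/s) / (486.2×10⁻⁹ m)
φ = 2.55 eV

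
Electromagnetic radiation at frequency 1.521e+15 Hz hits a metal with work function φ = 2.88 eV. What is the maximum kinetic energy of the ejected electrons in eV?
3.4104 eV

Using Einstein's photoelectric equation: KE_max = hf - φ

First, calculate the photon energy:
E_photon = hf = (6.626×10⁻³⁴ J·s)(1.521e+15 Hz)
E_photon = 6.2904 eV

Then, the maximum kinetic energy:
KE_max = E_photon - φ = 6.2904 eV - 2.88 eV = 3.4104 eV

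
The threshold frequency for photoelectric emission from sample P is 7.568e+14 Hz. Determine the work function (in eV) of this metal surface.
3.13 eV

At the threshold frequency, photon energy equals work function:
φ = hf₀

Calculating:
φ = (6.626×10⁻³⁴ J·s)(7.568e+14 Hz)
φ = 3.13 eV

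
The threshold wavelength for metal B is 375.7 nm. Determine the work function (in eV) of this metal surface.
3.30 eV

At the threshold wavelength, photon energy equals work function:
φ = hc/λ₀

Calculating:
φ = (6.626×10⁻³⁴ J·s)(3×10⁸ m/s) / (375.7×10⁻⁹ m)
φ = 3.30 eV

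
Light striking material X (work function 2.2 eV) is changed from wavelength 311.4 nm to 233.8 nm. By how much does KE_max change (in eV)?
1.3215 eV

Using Einstein's equation: KE_max = hc/λ - φ

For λ₁ = 311.4 nm:
KE₁ = hc/λ₁ - φ = 3.9815 - 2.2 = 1.7815 eV

For λ₂ = 233.8 nm:
KE₂ = hc/λ₂ - φ = 5.3030 - 2.2 = 3.1030 eV

Change in KE:
ΔKE = KE₂ - KE₁ = 3.1030 - 1.7815 = 1.3215 eV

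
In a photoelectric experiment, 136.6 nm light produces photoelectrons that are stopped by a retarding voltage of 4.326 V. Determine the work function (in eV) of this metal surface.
4.75 eV

The stopping potential gives the maximum kinetic energy: KE_max = eV_s = 4.326 eV

From Einstein's photoelectric equation: KE_max = hc/λ - φ
Rearranging: φ = hc/λ - KE_max

Calculate photon energy:
E_photon = hc/λ = (6.626×10⁻³⁴ J·s)(3×10⁸ m/s) / (136.6×10⁻⁹ m) = 9.0764 eV

Therefore:
φ = 9.0764 - 4.326 = 4.75 eV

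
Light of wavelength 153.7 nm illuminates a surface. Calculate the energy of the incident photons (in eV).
8.0666 eV

Using E = hf = hc/λ:

E = hc/λ = (6.626×10⁻³⁴ J·s)(3×10⁸ m/s) / (153.7×10⁻⁹ m)
E = 8.0666 eV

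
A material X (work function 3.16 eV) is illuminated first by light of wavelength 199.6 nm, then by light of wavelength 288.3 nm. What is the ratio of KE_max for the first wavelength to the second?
2.6756

Using Einstein's equation: KE_max = hc/λ - φ

For λ₁ = 199.6 nm:
E₁ = hc/λ₁ = 6.2116 eV
KE₁ = E₁ - φ = 6.2116 - 3.16 = 3.0516 eV

For λ₂ = 288.3 nm:
E₂ = hc/λ₂ = 4.3005 eV
KE₂ = E₂ - φ = 4.3005 - 3.16 = 1.1405 eV

Ratio: KE₁/KE₂ = 3.0516/1.1405 = 2.6756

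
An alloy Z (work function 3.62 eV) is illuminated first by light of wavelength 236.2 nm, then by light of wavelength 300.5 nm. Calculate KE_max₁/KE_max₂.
3.2200

Using Einstein's equation: KE_max = hc/λ - φ

For λ₁ = 236.2 nm:
E₁ = hc/λ₁ = 5.2491 eV
KE₁ = E₁ - φ = 5.2491 - 3.62 = 1.6291 eV

For λ₂ = 300.5 nm:
E₂ = hc/λ₂ = 4.1259 eV
KE₂ = E₂ - φ = 4.1259 - 3.62 = 0.5059 eV

Ratio: KE₁/KE₂ = 1.6291/0.5059 = 3.2200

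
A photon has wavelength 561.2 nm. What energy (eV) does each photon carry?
2.2093 eV

Using E = hf = hc/λ:

E = hc/λ = (6.626×10⁻³⁴ J·s)(3×10⁸ m/s) / (561.2×10⁻⁹ m)
E = 2.2093 eV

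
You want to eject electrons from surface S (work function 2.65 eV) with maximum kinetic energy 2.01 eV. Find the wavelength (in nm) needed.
266.06 nm

From Einstein's equation: KE_max = hc/λ - φ

Rearranging for λ:
hc/λ = KE_max + φ
λ = hc/(KE_max + φ)

Required photon energy:
E_photon = KE_max + φ = 2.01 + 2.65 = 4.66 eV

Required wavelength:
λ = hc/E_photon = (6.626×10⁻³⁴)(3×10⁸) / (4.66 × 1.602×10⁻¹⁹)
λ = 266.06 nm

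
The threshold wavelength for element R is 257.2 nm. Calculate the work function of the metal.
4.82 eV

At the threshold wavelength, photon energy equals work function:
φ = hc/λ₀

Calculating:
φ = (6.626×10⁻³⁴ J·s)(3×10⁸ m/s) / (257.2×10⁻⁹ m)
φ = 4.82 eV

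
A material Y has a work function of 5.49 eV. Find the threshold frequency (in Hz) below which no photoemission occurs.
1.3275e+15 Hz

The threshold frequency is when the photon energy equals the work function:
hf₀ = φ

Solving for f₀:
f₀ = φ/h = (5.49 eV × 1.602×10⁻¹⁹ J/eV) / (6.626×10⁻³⁴ J·s)
f₀ = 1.3275e+15 Hz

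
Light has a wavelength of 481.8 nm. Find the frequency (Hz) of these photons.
6.2223e+14 Hz

Using the wave equation: c = fλ

Solving for frequency:
f = c/λ = (3×10⁸ m/s) / (481.8×10⁻⁹ m)
f = 6.2223e+14 Hz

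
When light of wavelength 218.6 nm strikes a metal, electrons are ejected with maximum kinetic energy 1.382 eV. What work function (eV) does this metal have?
4.29 eV

From Einstein's photoelectric equation: KE_max = hf - φ = hc/λ - φ

Rearranging for φ:
φ = hc/λ - KE_max

Calculate photon energy:
E_photon = hc/λ = 5.6717 eV

Therefore:
φ = 5.6717 - 1.382 = 4.29 eV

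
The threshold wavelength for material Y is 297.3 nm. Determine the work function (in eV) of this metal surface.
4.17 eV

At the threshold wavelength, photon energy equals work function:
φ = hc/λ₀

Calculating:
φ = (6.626×10⁻³⁴ J·s)(3×10⁸ m/s) / (297.3×10⁻⁹ m)
φ = 4.17 eV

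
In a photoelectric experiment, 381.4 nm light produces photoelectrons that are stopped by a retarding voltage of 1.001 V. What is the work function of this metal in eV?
2.25 eV

The stopping potential gives the maximum kinetic energy: KE_max = eV_s = 1.001 eV

From Einstein's photoelectric equation: KE_max = hc/λ - φ
Rearranging: φ = hc/λ - KE_max

Calculate photon energy:
E_photon = hc/λ = (6.626×10⁻³⁴ J·s)(3×10⁸ m/s) / (381.4×10⁻⁹ m) = 3.2508 eV

Therefore:
φ = 3.2508 - 1.001 = 2.25 eV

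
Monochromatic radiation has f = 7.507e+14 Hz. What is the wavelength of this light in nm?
399.35 nm

Using the wave equation: c = fλ

Solving for wavelength:
λ = c/f = (3×10⁸ m/s) / (7.507e+14 Hz)
λ = 399.35 nm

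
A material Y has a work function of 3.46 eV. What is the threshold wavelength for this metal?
358.34 nm

The threshold wavelength is when the photon energy equals the work function:
hc/λ₀ = φ

Solving for λ₀:
λ₀ = hc/φ = (6.626×10⁻³⁴ J·s)(3×10⁸ m/s) / (3.46 eV × 1.602×10⁻¹⁹ J/eV)
λ₀ = 358.34 nm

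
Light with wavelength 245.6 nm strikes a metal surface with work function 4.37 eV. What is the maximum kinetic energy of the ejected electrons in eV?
0.6782 eV

Using Einstein's photoelectric equation: KE_max = hf - φ = hc/λ - φ

First, calculate the photon energy:
E_photon = hc/λ = (6.626×10⁻³⁴ J·s)(3×10⁸ m/s) / (245.6×10⁻⁹ m)
E_photon = 5.0482 eV

Then, the maximum kinetic energy:
KE_max = E_photon - φ = 5.0482 eV - 4.37 eV = 0.6782 eV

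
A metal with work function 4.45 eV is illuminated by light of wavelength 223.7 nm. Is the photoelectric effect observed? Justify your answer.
Yes

For photoemission, the photon energy must exceed the work function.

Photon energy: E = hc/λ = 5.5424 eV
Work function: φ = 4.45 eV

Since E_photon (5.5424 eV) > φ (4.45 eV), photoemission WILL occur.
The threshold wavelength is λ₀ = hc/φ = 278.6 nm.
Since 223.7 nm < 278.6 nm, the light has sufficient energy.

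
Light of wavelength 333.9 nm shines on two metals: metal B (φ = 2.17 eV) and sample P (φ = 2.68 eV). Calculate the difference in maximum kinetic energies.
0.5100 eV

Using KE_max = hc/λ - φ for each metal:

Photon energy: E = hc/λ = 3.7132 eV

For metal B (φ₁ = 2.17 eV):
KE₁ = E - φ₁ = 3.7132 - 2.17 = 1.5432 eV

For sample P (φ₂ = 2.68 eV):
KE₂ = E - φ₂ = 3.7132 - 2.68 = 1.0332 eV

Difference:
ΔKE = KE₁ - KE₂ = 1.5432 - 1.0332 = 0.5100 eV

Note: The difference equals the difference in work functions: 2.68 - 2.17 = 0.51 eV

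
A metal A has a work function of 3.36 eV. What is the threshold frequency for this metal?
8.1244e+14 Hz

The threshold frequency is when the photon energy equals the work function:
hf₀ = φ

Solving for f₀:
f₀ = φ/h = (3.36 eV × 1.602×10⁻¹⁹ J/eV) / (6.626×10⁻³⁴ J·s)
f₀ = 8.1244e+14 Hz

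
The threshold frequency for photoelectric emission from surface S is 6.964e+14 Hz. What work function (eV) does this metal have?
2.88 eV

At the threshold frequency, photon energy equals work function:
φ = hf₀

Calculating:
φ = (6.626×10⁻³⁴ J·s)(6.964e+14 Hz)
φ = 2.88 eV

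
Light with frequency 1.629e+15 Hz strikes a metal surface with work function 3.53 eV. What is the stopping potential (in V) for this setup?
3.2070 V

The stopping potential V_s satisfies: eV_s = KE_max

First, find KE_max using Einstein's equation:
E_photon = hf = (6.626×10⁻³⁴ J·s)(1.629e+15 Hz) = 6.7370 eV
KE_max = E_photon - φ = 6.7370 - 3.53 = 3.2070 eV

Since eV_s = KE_max:
V_s = KE_max/e = 3.2070 V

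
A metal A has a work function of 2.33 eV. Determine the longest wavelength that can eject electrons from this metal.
532.12 nm

The threshold wavelength is when the photon energy equals the work function:
hc/λ₀ = φ

Solving for λ₀:
λ₀ = hc/φ = (6.626×10⁻³⁴ J·s)(3×10⁸ m/s) / (2.33 eV × 1.602×10⁻¹⁹ J/eV)
λ₀ = 532.12 nm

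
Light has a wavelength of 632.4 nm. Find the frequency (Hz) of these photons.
4.7406e+14 Hz

Using the wave equation: c = fλ

Solving for frequency:
f = c/λ = (3×10⁸ m/s) / (632.4×10⁻⁹ m)
f = 4.7406e+14 Hz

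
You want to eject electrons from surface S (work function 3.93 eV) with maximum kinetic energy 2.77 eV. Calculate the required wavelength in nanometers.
185.05 nm

From Einstein's equation: KE_max = hc/λ - φ

Rearranging for λ:
hc/λ = KE_max + φ
λ = hc/(KE_max + φ)

Required photon energy:
E_photon = KE_max + φ = 2.77 + 3.93 = 6.70 eV

Required wavelength:
λ = hc/E_photon = (6.626×10⁻³⁴)(3×10⁸) / (6.70 × 1.602×10⁻¹⁹)
λ = 185.05 nm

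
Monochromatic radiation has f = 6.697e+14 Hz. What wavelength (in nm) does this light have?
447.65 nm

Using the wave equation: c = fλ

Solving for wavelength:
λ = c/f = (3×10⁸ m/s) / (6.697e+14 Hz)
λ = 447.65 nm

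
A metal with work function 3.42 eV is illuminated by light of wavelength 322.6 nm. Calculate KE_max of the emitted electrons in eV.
0.4233 eV

Using Einstein's photoelectric equation: KE_max = hf - φ = hc/λ - φ

First, calculate the photon energy:
E_photon = hc/λ = (6.626×10⁻³⁴ J·s)(3×10⁸ m/s) / (322.6×10⁻⁹ m)
E_photon = 3.8433 eV

Then, the maximum kinetic energy:
KE_max = E_photon - φ = 3.8433 eV - 3.42 eV = 0.4233 eV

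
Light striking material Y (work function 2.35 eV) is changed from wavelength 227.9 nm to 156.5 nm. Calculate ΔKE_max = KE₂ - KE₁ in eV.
2.4820 eV

Using Einstein's equation: KE_max = hc/λ - φ

For λ₁ = 227.9 nm:
KE₁ = hc/λ₁ - φ = 5.4403 - 2.35 = 3.0903 eV

For λ₂ = 156.5 nm:
KE₂ = hc/λ₂ - φ = 7.9223 - 2.35 = 5.5723 eV

Change in KE:
ΔKE = KE₂ - KE₁ = 5.5723 - 3.0903 = 2.4820 eV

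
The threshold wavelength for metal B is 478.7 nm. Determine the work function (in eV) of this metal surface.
2.59 eV

At the threshold wavelength, photon energy equals work function:
φ = hc/λ₀

Calculating:
φ = (6.626×10⁻³⁴ J·s)(3×10⁸ m/s) / (478.7×10⁻⁹ m)
φ = 2.59 eV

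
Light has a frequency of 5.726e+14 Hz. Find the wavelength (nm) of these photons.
523.56 nm

Using the wave equation: c = fλ

Solving for wavelength:
λ = c/f = (3×10⁸ m/s) / (5.726e+14 Hz)
λ = 523.56 nm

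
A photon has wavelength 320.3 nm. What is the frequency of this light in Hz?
9.3597e+14 Hz

Using the wave equation: c = fλ

Solving for frequency:
f = c/λ = (3×10⁸ m/s) / (320.3×10⁻⁹ m)
f = 9.3597e+14 Hz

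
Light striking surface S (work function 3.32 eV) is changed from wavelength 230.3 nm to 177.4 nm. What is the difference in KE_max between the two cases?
1.6054 eV

Using Einstein's equation: KE_max = hc/λ - φ

For λ₁ = 230.3 nm:
KE₁ = hc/λ₁ - φ = 5.3836 - 3.32 = 2.0636 eV

For λ₂ = 177.4 nm:
KE₂ = hc/λ₂ - φ = 6.9890 - 3.32 = 3.6690 eV

Change in KE:
ΔKE = KE₂ - KE₁ = 3.6690 - 2.0636 = 1.6054 eV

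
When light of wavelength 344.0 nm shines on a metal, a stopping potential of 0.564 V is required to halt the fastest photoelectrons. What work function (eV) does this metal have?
3.04 eV

The stopping potential gives the maximum kinetic energy: KE_max = eV_s = 0.564 eV

From Einstein's photoelectric equation: KE_max = hc/λ - φ
Rearranging: φ = hc/λ - KE_max

Calculate photon energy:
E_photon = hc/λ = (6.626×10⁻³⁴ J·s)(3×10⁸ m/s) / (344.0×10⁻⁹ m) = 3.6042 eV

Therefore:
φ = 3.6042 - 0.564 = 3.04 eV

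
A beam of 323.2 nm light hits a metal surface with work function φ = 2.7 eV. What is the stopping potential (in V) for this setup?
1.1361 V

The stopping potential V_s satisfies: eV_s = KE_max

First, find KE_max using Einstein's equation:
E_photon = hc/λ = 3.8361 eV
KE_max = E_photon - φ = 3.8361 - 2.7 = 1.1361 eV

Since eV_s = KE_max:
V_s = KE_max/e = 1.1361 V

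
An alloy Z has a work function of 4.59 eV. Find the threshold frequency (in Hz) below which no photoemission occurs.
1.1099e+15 Hz

The threshold frequency is when the photon energy equals the work function:
hf₀ = φ

Solving for f₀:
f₀ = φ/h = (4.59 eV × 1.602×10⁻¹⁹ J/eV) / (6.626×10⁻³⁴ J·s)
f₀ = 1.1099e+15 Hz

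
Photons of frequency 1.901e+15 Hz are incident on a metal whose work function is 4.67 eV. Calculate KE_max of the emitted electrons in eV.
3.1919 eV

Using Einstein's photoelectric equation: KE_max = hf - φ

First, calculate the photon energy:
E_photon = hf = (6.626×10⁻³⁴ J·s)(1.901e+15 Hz)
E_photon = 7.8619 eV

Then, the maximum kinetic energy:
KE_max = E_photon - φ = 7.8619 eV - 4.67 eV = 3.1919 eV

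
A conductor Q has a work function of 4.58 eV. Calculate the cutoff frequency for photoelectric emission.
1.1074e+15 Hz

The threshold frequency is when the photon energy equals the work function:
hf₀ = φ

Solving for f₀:
f₀ = φ/h = (4.58 eV × 1.602×10⁻¹⁹ J/eV) / (6.626×10⁻³⁴ J·s)
f₀ = 1.1074e+15 Hz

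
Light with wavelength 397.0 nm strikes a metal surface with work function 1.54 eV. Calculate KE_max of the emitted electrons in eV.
1.5830 eV

Using Einstein's photoelectric equation: KE_max = hf - φ = hc/λ - φ

First, calculate the photon energy:
E_photon = hc/λ = (6.626×10⁻³⁴ J·s)(3×10⁸ m/s) / (397.0×10⁻⁹ m)
E_photon = 3.1230 eV

Then, the maximum kinetic energy:
KE_max = E_photon - φ = 3.1230 eV - 1.54 eV = 1.5830 eV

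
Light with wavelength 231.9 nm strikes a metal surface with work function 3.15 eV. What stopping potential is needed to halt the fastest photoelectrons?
2.1965 V

The stopping potential V_s satisfies: eV_s = KE_max

First, find KE_max using Einstein's equation:
E_photon = hc/λ = 5.3465 eV
KE_max = E_photon - φ = 5.3465 - 3.15 = 2.1965 eV

Since eV_s = KE_max:
V_s = KE_max/e = 2.1965 V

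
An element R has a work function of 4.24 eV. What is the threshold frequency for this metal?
1.0252e+15 Hz

The threshold frequency is when the photon energy equals the work function:
hf₀ = φ

Solving for f₀:
f₀ = φ/h = (4.24 eV × 1.602×10⁻¹⁹ J/eV) / (6.626×10⁻³⁴ J·s)
f₀ = 1.0252e+15 Hz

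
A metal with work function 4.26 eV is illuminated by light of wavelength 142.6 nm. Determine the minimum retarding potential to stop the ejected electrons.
4.4345 V

The stopping potential V_s satisfies: eV_s = KE_max

First, find KE_max using Einstein's equation:
E_photon = hc/λ = 8.6945 eV
KE_max = E_photon - φ = 8.6945 - 4.26 = 4.4345 eV

Since eV_s = KE_max:
V_s = KE_max/e = 4.4345 V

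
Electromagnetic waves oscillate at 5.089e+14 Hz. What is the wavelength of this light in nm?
589.10 nm

Using the wave equation: c = fλ

Solving for wavelength:
λ = c/f = (3×10⁸ m/s) / (5.089e+14 Hz)
λ = 589.10 nm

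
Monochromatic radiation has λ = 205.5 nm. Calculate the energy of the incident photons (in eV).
6.0333 eV

Using E = hf = hc/λ:

E = hc/λ = (6.626×10⁻³⁴ J·s)(3×10⁸ m/s) / (205.5×10⁻⁹ m)
E = 6.0333 eV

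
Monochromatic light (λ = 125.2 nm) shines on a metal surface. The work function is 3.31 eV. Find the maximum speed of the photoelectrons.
1.5229e+06 m/s

First, find the maximum kinetic energy:
E_photon = hc/λ = 9.9029 eV
KE_max = E_photon - φ = 9.9029 - 3.31 = 6.5929 eV

Convert to Joules: KE_max = 6.5929 × 1.602×10⁻¹⁹ J = 1.0563e-18 J

Then use KE = ½mv² to find velocity:
v = √(2·KE/m) = √(2 × 1.0563e-18 J / 9.109e-31 kg)
v = 1.5229e+06 m/s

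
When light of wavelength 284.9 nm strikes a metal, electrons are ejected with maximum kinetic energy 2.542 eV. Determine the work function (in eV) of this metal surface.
1.81 eV

From Einstein's photoelectric equation: KE_max = hf - φ = hc/λ - φ

Rearranging for φ:
φ = hc/λ - KE_max

Calculate photon energy:
E_photon = hc/λ = 4.3518 eV

Therefore:
φ = 4.3518 - 2.542 = 1.81 eV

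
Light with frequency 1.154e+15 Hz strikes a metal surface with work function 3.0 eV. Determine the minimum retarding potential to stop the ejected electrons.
1.7726 V

The stopping potential V_s satisfies: eV_s = KE_max

First, find KE_max using Einstein's equation:
E_photon = hf = (6.626×10⁻³⁴ J·s)(1.154e+15 Hz) = 4.7726 eV
KE_max = E_photon - φ = 4.7726 - 3.0 = 1.7726 eV

Since eV_s = KE_max:
V_s = KE_max/e = 1.7726 V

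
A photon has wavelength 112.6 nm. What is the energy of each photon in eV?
11.0110 eV

Using E = hf = hc/λ:

E = hc/λ = (6.626×10⁻³⁴ J·s)(3×10⁸ m/s) / (112.6×10⁻⁹ m)
E = 11.0110 eV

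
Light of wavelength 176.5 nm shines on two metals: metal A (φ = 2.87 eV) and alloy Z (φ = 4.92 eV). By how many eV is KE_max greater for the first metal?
2.0500 eV

Using KE_max = hc/λ - φ for each metal:

Photon energy: E = hc/λ = 7.0246 eV

For metal A (φ₁ = 2.87 eV):
KE₁ = E - φ₁ = 7.0246 - 2.87 = 4.1546 eV

For alloy Z (φ₂ = 4.92 eV):
KE₂ = E - φ₂ = 7.0246 - 4.92 = 2.1046 eV

Difference:
ΔKE = KE₁ - KE₂ = 4.1546 - 2.1046 = 2.0500 eV

Note: The difference equals the difference in work functions: 4.92 - 2.87 = 2.05 eV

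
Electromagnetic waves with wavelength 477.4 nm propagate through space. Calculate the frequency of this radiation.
6.2797e+14 Hz

Using the wave equation: c = fλ

Solving for frequency:
f = c/λ = (3×10⁸ m/s) / (477.4×10⁻⁹ m)
f = 6.2797e+14 Hz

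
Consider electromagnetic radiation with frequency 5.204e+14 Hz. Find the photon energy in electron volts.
2.1522 eV

Using E = hf:

E = hf = (6.626×10⁻³⁴ J·s)(5.204e+14 Hz)
E = 2.1522 eV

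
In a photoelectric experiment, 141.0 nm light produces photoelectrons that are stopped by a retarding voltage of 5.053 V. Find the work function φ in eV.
3.74 eV

The stopping potential gives the maximum kinetic energy: KE_max = eV_s = 5.053 eV

From Einstein's photoelectric equation: KE_max = hc/λ - φ
Rearranging: φ = hc/λ - KE_max

Calculate photon energy:
E_photon = hc/λ = (6.626×10⁻³⁴ J·s)(3×10⁸ m/s) / (141.0×10⁻⁹ m) = 8.7932 eV

Therefore:
φ = 8.7932 - 5.053 = 3.74 eV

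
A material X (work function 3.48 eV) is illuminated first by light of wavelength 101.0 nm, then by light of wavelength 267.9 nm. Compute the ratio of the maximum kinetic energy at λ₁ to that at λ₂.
7.6617

Using Einstein's equation: KE_max = hc/λ - φ

For λ₁ = 101.0 nm:
E₁ = hc/λ₁ = 12.2757 eV
KE₁ = E₁ - φ = 12.2757 - 3.48 = 8.7957 eV

For λ₂ = 267.9 nm:
E₂ = hc/λ₂ = 4.6280 eV
KE₂ = E₂ - φ = 4.6280 - 3.48 = 1.1480 eV

Ratio: KE₁/KE₂ = 8.7957/1.1480 = 7.6617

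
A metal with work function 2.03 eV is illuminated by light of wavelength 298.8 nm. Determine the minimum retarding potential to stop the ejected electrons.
2.1194 V

The stopping potential V_s satisfies: eV_s = KE_max

First, find KE_max using Einstein's equation:
E_photon = hc/λ = 4.1494 eV
KE_max = E_photon - φ = 4.1494 - 2.03 = 2.1194 eV

Since eV_s = KE_max:
V_s = KE_max/e = 2.1194 V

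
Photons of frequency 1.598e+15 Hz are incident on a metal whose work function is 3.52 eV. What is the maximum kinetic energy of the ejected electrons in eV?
3.0888 eV

Using Einstein's photoelectric equation: KE_max = hf - φ

First, calculate the photon energy:
E_photon = hf = (6.626×10⁻³⁴ J·s)(1.598e+15 Hz)
E_photon = 6.6088 eV

Then, the maximum kinetic energy:
KE_max = E_photon - φ = 6.6088 eV - 3.52 eV = 3.0888 eV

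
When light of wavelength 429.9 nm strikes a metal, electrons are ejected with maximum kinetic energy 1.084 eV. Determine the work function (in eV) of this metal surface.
1.80 eV

From Einstein's photoelectric equation: KE_max = hf - φ = hc/λ - φ

Rearranging for φ:
φ = hc/λ - KE_max

Calculate photon energy:
E_photon = hc/λ = 2.8840 eV

Therefore:
φ = 2.8840 - 1.084 = 1.80 eV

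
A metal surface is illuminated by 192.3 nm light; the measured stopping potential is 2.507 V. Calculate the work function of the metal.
3.94 eV

The stopping potential gives the maximum kinetic energy: KE_max = eV_s = 2.507 eV

From Einstein's photoelectric equation: KE_max = hc/λ - φ
Rearranging: φ = hc/λ - KE_max

Calculate photon energy:
E_photon = hc/λ = (6.626×10⁻³⁴ J·s)(3×10⁸ m/s) / (192.3×10⁻⁹ m) = 6.4474 eV

Therefore:
φ = 6.4474 - 2.507 = 3.94 eV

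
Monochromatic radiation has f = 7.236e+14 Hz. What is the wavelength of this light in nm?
414.31 nm

Using the wave equation: c = fλ

Solving for wavelength:
λ = c/f = (3×10⁸ m/s) / (7.236e+14 Hz)
λ = 414.31 nm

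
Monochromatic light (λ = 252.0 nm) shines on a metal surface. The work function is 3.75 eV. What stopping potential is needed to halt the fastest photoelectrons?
1.1700 V

The stopping potential V_s satisfies: eV_s = KE_max

First, find KE_max using Einstein's equation:
E_photon = hc/λ = 4.9200 eV
KE_max = E_photon - φ = 4.9200 - 3.75 = 1.1700 eV

Since eV_s = KE_max:
V_s = KE_max/e = 1.1700 V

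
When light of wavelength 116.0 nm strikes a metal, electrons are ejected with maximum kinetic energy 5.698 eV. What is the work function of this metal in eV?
4.99 eV

From Einstein's photoelectric equation: KE_max = hf - φ = hc/λ - φ

Rearranging for φ:
φ = hc/λ - KE_max

Calculate photon energy:
E_photon = hc/λ = 10.6883 eV

Therefore:
φ = 10.6883 - 5.698 = 4.99 eV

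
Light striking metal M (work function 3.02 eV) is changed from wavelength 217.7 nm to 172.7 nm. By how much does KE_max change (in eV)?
1.4840 eV

Using Einstein's equation: KE_max = hc/λ - φ

For λ₁ = 217.7 nm:
KE₁ = hc/λ₁ - φ = 5.6952 - 3.02 = 2.6752 eV

For λ₂ = 172.7 nm:
KE₂ = hc/λ₂ - φ = 7.1792 - 3.02 = 4.1592 eV

Change in KE:
ΔKE = KE₂ - KE₁ = 4.1592 - 2.6752 = 1.4840 eV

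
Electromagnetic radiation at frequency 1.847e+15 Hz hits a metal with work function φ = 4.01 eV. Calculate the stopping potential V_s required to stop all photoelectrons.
3.6286 V

The stopping potential V_s satisfies: eV_s = KE_max

First, find KE_max using Einstein's equation:
E_photon = hf = (6.626×10⁻³⁴ J·s)(1.847e+15 Hz) = 7.6386 eV
KE_max = E_photon - φ = 7.6386 - 4.01 = 3.6286 eV

Since eV_s = KE_max:
V_s = KE_max/e = 3.6286 V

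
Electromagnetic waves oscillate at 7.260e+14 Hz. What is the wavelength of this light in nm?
412.94 nm

Using the wave equation: c = fλ

Solving for wavelength:
λ = c/f = (3×10⁸ m/s) / (7.260e+14 Hz)
λ = 412.94 nm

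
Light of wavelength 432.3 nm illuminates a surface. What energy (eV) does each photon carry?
2.8680 eV

Using E = hf = hc/λ:

E = hc/λ = (6.626×10⁻³⁴ J·s)(3×10⁸ m/s) / (432.3×10⁻⁹ m)
E = 2.8680 eV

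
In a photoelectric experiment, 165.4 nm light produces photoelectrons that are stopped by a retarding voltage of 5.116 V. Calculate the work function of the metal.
2.38 eV

The stopping potential gives the maximum kinetic energy: KE_max = eV_s = 5.116 eV

From Einstein's photoelectric equation: KE_max = hc/λ - φ
Rearranging: φ = hc/λ - KE_max

Calculate photon energy:
E_photon = hc/λ = (6.626×10⁻³⁴ J·s)(3×10⁸ m/s) / (165.4×10⁻⁹ m) = 7.4960 eV

Therefore:
φ = 7.4960 - 5.116 = 2.38 eV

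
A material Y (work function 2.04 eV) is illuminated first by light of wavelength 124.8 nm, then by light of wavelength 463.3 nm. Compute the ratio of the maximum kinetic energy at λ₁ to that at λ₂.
12.4108

Using Einstein's equation: KE_max = hc/λ - φ

For λ₁ = 124.8 nm:
E₁ = hc/λ₁ = 9.9346 eV
KE₁ = E₁ - φ = 9.9346 - 2.04 = 7.8946 eV

For λ₂ = 463.3 nm:
E₂ = hc/λ₂ = 2.6761 eV
KE₂ = E₂ - φ = 2.6761 - 2.04 = 0.6361 eV

Ratio: KE₁/KE₂ = 7.8946/0.6361 = 12.4108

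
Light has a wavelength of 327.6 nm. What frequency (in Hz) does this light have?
9.1512e+14 Hz

Using the wave equation: c = fλ

Solving for frequency:
f = c/λ = (3×10⁸ m/s) / (327.6×10⁻⁹ m)
f = 9.1512e+14 Hz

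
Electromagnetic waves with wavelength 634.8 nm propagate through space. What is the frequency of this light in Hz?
4.7226e+14 Hz

Using the wave equation: c = fλ

Solving for frequency:
f = c/λ = (3×10⁸ m/s) / (634.8×10⁻⁹ m)
f = 4.7226e+14 Hz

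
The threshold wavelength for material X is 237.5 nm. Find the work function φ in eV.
5.22 eV

At the threshold wavelength, photon energy equals work function:
φ = hc/λ₀

Calculating:
φ = (6.626×10⁻³⁴ J·s)(3×10⁸ m/s) / (237.5×10⁻⁹ m)
φ = 5.22 eV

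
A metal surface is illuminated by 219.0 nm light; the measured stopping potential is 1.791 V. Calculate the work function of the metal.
3.87 eV

The stopping potential gives the maximum kinetic energy: KE_max = eV_s = 1.791 eV

From Einstein's photoelectric equation: KE_max = hc/λ - φ
Rearranging: φ = hc/λ - KE_max

Calculate photon energy:
E_photon = hc/λ = (6.626×10⁻³⁴ J·s)(3×10⁸ m/s) / (219.0×10⁻⁹ m) = 5.6614 eV

Therefore:
φ = 5.6614 - 1.791 = 3.87 eV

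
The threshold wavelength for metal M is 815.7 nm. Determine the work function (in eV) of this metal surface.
1.52 eV

At the threshold wavelength, photon energy equals work function:
φ = hc/λ₀

Calculating:
φ = (6.626×10⁻³⁴ J·s)(3×10⁸ m/s) / (815.7×10⁻⁹ m)
φ = 1.52 eV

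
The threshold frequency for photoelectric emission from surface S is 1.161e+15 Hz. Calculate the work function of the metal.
4.80 eV

At the threshold frequency, photon energy equals work function:
φ = hf₀

Calculating:
φ = (6.626×10⁻³⁴ J·s)(1.161e+15 Hz)
φ = 4.80 eV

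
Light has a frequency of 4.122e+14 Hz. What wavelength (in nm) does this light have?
727.30 nm

Using the wave equation: c = fλ

Solving for wavelength:
λ = c/f = (3×10⁸ m/s) / (4.122e+14 Hz)
λ = 727.30 nm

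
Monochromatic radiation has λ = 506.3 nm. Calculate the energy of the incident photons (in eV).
2.4488 eV

Using E = hf = hc/λ:

E = hc/λ = (6.626×10⁻³⁴ J·s)(3×10⁸ m/s) / (506.3×10⁻⁹ m)
E = 2.4488 eV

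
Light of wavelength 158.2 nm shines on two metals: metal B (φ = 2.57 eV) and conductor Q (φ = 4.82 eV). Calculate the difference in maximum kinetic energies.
2.2500 eV

Using KE_max = hc/λ - φ for each metal:

Photon energy: E = hc/λ = 7.8372 eV

For metal B (φ₁ = 2.57 eV):
KE₁ = E - φ₁ = 7.8372 - 2.57 = 5.2672 eV

For conductor Q (φ₂ = 4.82 eV):
KE₂ = E - φ₂ = 7.8372 - 4.82 = 3.0172 eV

Difference:
ΔKE = KE₁ - KE₂ = 5.2672 - 3.0172 = 2.2500 eV

Note: The difference equals the difference in work functions: 4.82 - 2.57 = 2.25 eV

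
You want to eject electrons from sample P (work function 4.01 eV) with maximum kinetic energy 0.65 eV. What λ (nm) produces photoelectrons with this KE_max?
266.06 nm

From Einstein's equation: KE_max = hc/λ - φ

Rearranging for λ:
hc/λ = KE_max + φ
λ = hc/(KE_max + φ)

Required photon energy:
E_photon = KE_max + φ = 0.65 + 4.01 = 4.66 eV

Required wavelength:
λ = hc/E_photon = (6.626×10⁻³⁴)(3×10⁸) / (4.66 × 1.602×10⁻¹⁹)
λ = 266.06 nm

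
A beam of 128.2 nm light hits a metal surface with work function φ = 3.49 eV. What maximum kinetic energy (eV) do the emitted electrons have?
6.1812 eV

Using Einstein's photoelectric equation: KE_max = hf - φ = hc/λ - φ

First, calculate the photon energy:
E_photon = hc/λ = (6.626×10⁻³⁴ J·s)(3×10⁸ m/s) / (128.2×10⁻⁹ m)
E_photon = 9.6712 eV

Then, the maximum kinetic energy:
KE_max = E_photon - φ = 9.6712 eV - 3.49 eV = 6.1812 eV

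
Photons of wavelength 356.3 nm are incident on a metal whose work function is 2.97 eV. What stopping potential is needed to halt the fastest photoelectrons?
0.5098 V

The stopping potential V_s satisfies: eV_s = KE_max

First, find KE_max using Einstein's equation:
E_photon = hc/λ = 3.4798 eV
KE_max = E_photon - φ = 3.4798 - 2.97 = 0.5098 eV

Since eV_s = KE_max:
V_s = KE_max/e = 0.5098 V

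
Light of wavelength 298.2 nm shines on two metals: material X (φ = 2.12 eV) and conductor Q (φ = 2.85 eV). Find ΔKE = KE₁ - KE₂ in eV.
0.7300 eV

Using KE_max = hc/λ - φ for each metal:

Photon energy: E = hc/λ = 4.1578 eV

For material X (φ₁ = 2.12 eV):
KE₁ = E - φ₁ = 4.1578 - 2.12 = 2.0378 eV

For conductor Q (φ₂ = 2.85 eV):
KE₂ = E - φ₂ = 4.1578 - 2.85 = 1.3078 eV

Difference:
ΔKE = KE₁ - KE₂ = 2.0378 - 1.3078 = 0.7300 eV

Note: The difference equals the difference in work functions: 2.85 - 2.12 = 0.73 eV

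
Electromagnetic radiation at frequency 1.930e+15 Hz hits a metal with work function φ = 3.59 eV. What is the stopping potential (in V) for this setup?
4.3918 V

The stopping potential V_s satisfies: eV_s = KE_max

First, find KE_max using Einstein's equation:
E_photon = hf = (6.626×10⁻³⁴ J·s)(1.930e+15 Hz) = 7.9818 eV
KE_max = E_photon - φ = 7.9818 - 3.59 = 4.3918 eV

Since eV_s = KE_max:
V_s = KE_max/e = 4.3918 V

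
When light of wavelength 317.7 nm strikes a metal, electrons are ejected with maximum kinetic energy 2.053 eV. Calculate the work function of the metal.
1.85 eV

From Einstein's photoelectric equation: KE_max = hf - φ = hc/λ - φ

Rearranging for φ:
φ = hc/λ - KE_max

Calculate photon energy:
E_photon = hc/λ = 3.9026 eV

Therefore:
φ = 3.9026 - 2.053 = 1.85 eV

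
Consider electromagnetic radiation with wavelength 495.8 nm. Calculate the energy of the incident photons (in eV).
2.5007 eV

Using E = hf = hc/λ:

E = hc/λ = (6.626×10⁻³⁴ J·s)(3×10⁸ m/s) / (495.8×10⁻⁹ m)
E = 2.5007 eV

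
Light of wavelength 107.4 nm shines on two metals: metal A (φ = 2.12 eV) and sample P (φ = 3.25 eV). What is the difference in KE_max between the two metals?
1.1300 eV

Using KE_max = hc/λ - φ for each metal:

Photon energy: E = hc/λ = 11.5442 eV

For metal A (φ₁ = 2.12 eV):
KE₁ = E - φ₁ = 11.5442 - 2.12 = 9.4242 eV

For sample P (φ₂ = 3.25 eV):
KE₂ = E - φ₂ = 11.5442 - 3.25 = 8.2942 eV

Difference:
ΔKE = KE₁ - KE₂ = 9.4242 - 8.2942 = 1.1300 eV

Note: The difference equals the difference in work functions: 3.25 - 2.12 = 1.13 eV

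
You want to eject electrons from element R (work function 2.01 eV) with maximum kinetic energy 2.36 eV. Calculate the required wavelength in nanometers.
283.72 nm

From Einstein's equation: KE_max = hc/λ - φ

Rearranging for λ:
hc/λ = KE_max + φ
λ = hc/(KE_max + φ)

Required photon energy:
E_photon = KE_max + φ = 2.36 + 2.01 = 4.37 eV

Required wavelength:
λ = hc/E_photon = (6.626×10⁻³⁴)(3×10⁸) / (4.37 × 1.602×10⁻¹⁹)
λ = 283.72 nm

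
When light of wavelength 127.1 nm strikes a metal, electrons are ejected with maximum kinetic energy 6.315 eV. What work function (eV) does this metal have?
3.44 eV

From Einstein's photoelectric equation: KE_max = hf - φ = hc/λ - φ

Rearranging for φ:
φ = hc/λ - KE_max

Calculate photon energy:
E_photon = hc/λ = 9.7549 eV

Therefore:
φ = 9.7549 - 6.315 = 3.44 eV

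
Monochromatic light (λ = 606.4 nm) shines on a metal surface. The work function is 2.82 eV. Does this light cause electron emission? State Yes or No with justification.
No

For photoemission, the photon energy must exceed the work function.

Photon energy: E = hc/λ = 2.0446 eV
Work function: φ = 2.82 eV

Since E_photon (2.0446 eV) < φ (2.82 eV), photoemission will NOT occur.
The threshold wavelength is λ₀ = hc/φ = 439.7 nm.
Since 606.4 nm > 439.7 nm, the photons lack sufficient energy.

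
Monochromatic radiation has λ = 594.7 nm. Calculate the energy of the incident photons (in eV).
2.0848 eV

Using E = hf = hc/λ:

E = hc/λ = (6.626×10⁻³⁴ J·s)(3×10⁸ m/s) / (594.7×10⁻⁹ m)
E = 2.0848 eV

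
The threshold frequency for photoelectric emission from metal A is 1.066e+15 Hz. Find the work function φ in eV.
4.41 eV

At the threshold frequency, photon energy equals work function:
φ = hf₀

Calculating:
φ = (6.626×10⁻³⁴ J·s)(1.066e+15 Hz)
φ = 4.41 eV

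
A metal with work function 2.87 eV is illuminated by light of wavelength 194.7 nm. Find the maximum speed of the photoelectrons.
1.1093e+06 m/s

First, find the maximum kinetic energy:
E_photon = hc/λ = 6.3680 eV
KE_max = E_photon - φ = 6.3680 - 2.87 = 3.4980 eV

Convert to Joules: KE_max = 3.4980 × 1.602×10⁻¹⁹ J = 5.6044e-19 J

Then use KE = ½mv² to find velocity:
v = √(2·KE/m) = √(2 × 5.6044e-19 J / 9.109e-31 kg)
v = 1.1093e+06 m/s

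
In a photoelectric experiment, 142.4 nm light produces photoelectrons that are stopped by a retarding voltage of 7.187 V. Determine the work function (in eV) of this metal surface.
1.52 eV

The stopping potential gives the maximum kinetic energy: KE_max = eV_s = 7.187 eV

From Einstein's photoelectric equation: KE_max = hc/λ - φ
Rearranging: φ = hc/λ - KE_max

Calculate photon energy:
E_photon = hc/λ = (6.626×10⁻³⁴ J·s)(3×10⁸ m/s) / (142.4×10⁻⁹ m) = 8.7068 eV

Therefore:
φ = 8.7068 - 7.187 = 1.52 eV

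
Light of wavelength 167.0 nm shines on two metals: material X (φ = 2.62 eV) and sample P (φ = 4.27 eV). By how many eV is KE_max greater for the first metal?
1.6500 eV

Using KE_max = hc/λ - φ for each metal:

Photon energy: E = hc/λ = 7.4242 eV

For material X (φ₁ = 2.62 eV):
KE₁ = E - φ₁ = 7.4242 - 2.62 = 4.8042 eV

For sample P (φ₂ = 4.27 eV):
KE₂ = E - φ₂ = 7.4242 - 4.27 = 3.1542 eV

Difference:
ΔKE = KE₁ - KE₂ = 4.8042 - 3.1542 = 1.6500 eV

Note: The difference equals the difference in work functions: 4.27 - 2.62 = 1.65 eV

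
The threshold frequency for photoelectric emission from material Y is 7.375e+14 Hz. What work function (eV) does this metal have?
3.05 eV

At the threshold frequency, photon energy equals work function:
φ = hf₀

Calculating:
φ = (6.626×10⁻³⁴ J·s)(7.375e+14 Hz)
φ = 3.05 eV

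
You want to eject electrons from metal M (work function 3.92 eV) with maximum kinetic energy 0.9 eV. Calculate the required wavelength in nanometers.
257.23 nm

From Einstein's equation: KE_max = hc/λ - φ

Rearranging for λ:
hc/λ = KE_max + φ
λ = hc/(KE_max + φ)

Required photon energy:
E_photon = KE_max + φ = 0.9 + 3.92 = 4.82 eV

Required wavelength:
λ = hc/E_photon = (6.626×10⁻³⁴)(3×10⁸) / (4.82 × 1.602×10⁻¹⁹)
λ = 257.23 nm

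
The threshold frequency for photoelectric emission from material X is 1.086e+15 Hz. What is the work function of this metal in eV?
4.49 eV

At the threshold frequency, photon energy equals work function:
φ = hf₀

Calculating:
φ = (6.626×10⁻³⁴ J·s)(1.086e+15 Hz)
φ = 4.49 eV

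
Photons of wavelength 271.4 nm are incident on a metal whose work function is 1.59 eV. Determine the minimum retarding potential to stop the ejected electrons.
2.9783 V

The stopping potential V_s satisfies: eV_s = KE_max

First, find KE_max using Einstein's equation:
E_photon = hc/λ = 4.5683 eV
KE_max = E_photon - φ = 4.5683 - 1.59 = 2.9783 eV

Since eV_s = KE_max:
V_s = KE_max/e = 2.9783 V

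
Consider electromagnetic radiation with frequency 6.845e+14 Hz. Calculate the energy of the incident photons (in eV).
2.8309 eV

Using E = hf:

E = hf = (6.626×10⁻³⁴ J·s)(6.845e+14 Hz)
E = 2.8309 eV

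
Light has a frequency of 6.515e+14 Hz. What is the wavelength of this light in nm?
460.16 nm

Using the wave equation: c = fλ

Solving for wavelength:
λ = c/f = (3×10⁸ m/s) / (6.515e+14 Hz)
λ = 460.16 nm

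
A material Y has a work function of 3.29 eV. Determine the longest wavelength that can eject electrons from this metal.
376.85 nm

The threshold wavelength is when the photon energy equals the work function:
hc/λ₀ = φ

Solving for λ₀:
λ₀ = hc/φ = (6.626×10⁻³⁴ J·s)(3×10⁸ m/s) / (3.29 eV × 1.602×10⁻¹⁹ J/eV)
λ₀ = 376.85 nm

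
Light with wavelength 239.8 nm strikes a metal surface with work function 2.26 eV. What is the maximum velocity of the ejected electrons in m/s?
1.0118e+06 m/s

First, find the maximum kinetic energy:
E_photon = hc/λ = 5.1703 eV
KE_max = E_photon - φ = 5.1703 - 2.26 = 2.9103 eV

Convert to Joules: KE_max = 2.9103 × 1.602×10⁻¹⁹ J = 4.6628e-19 J

Then use KE = ½mv² to find velocity:
v = √(2·KE/m) = √(2 × 4.6628e-19 J / 9.109e-31 kg)
v = 1.0118e+06 m/s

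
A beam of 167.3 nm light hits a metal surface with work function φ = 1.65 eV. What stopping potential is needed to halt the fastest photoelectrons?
5.7609 V

The stopping potential V_s satisfies: eV_s = KE_max

First, find KE_max using Einstein's equation:
E_photon = hc/λ = 7.4109 eV
KE_max = E_photon - φ = 7.4109 - 1.65 = 5.7609 eV

Since eV_s = KE_max:
V_s = KE_max/e = 5.7609 V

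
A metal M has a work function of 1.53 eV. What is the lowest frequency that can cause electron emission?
3.6995e+14 Hz

The threshold frequency is when the photon energy equals the work function:
hf₀ = φ

Solving for f₀:
f₀ = φ/h = (1.53 eV × 1.602×10⁻¹⁹ J/eV) / (6.626×10⁻³⁴ J·s)
f₀ = 3.6995e+14 Hz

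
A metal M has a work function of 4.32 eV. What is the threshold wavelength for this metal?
287.00 nm

The threshold wavelength is when the photon energy equals the work function:
hc/λ₀ = φ

Solving for λ₀:
λ₀ = hc/φ = (6.626×10⁻³⁴ J·s)(3×10⁸ m/s) / (4.32 eV × 1.602×10⁻¹⁹ J/eV)
λ₀ = 287.00 nm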